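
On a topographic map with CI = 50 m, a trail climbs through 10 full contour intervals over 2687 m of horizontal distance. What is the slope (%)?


elevation change = 10 * 50 = 500 m
slope = 500 / 2687 * 100 = 18.6%

18.6%


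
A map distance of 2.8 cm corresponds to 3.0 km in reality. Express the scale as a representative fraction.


ground = 3.0 km = 300000 cm; RF denominator = ground / map = 300000 / 2.8 ≈ 107143; RF = 1:107143

1:107143


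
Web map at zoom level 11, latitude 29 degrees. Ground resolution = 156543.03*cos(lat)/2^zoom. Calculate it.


res = 156543.03 * cos(29) / 2^11 = 156543.03 * 0.87461971 / 2048 = 66.85 m/pixel

66.85 m/pixel


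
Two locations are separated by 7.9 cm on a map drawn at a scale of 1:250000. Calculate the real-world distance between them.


ground = 7.9 cm * 250000 / 100 = 19750.0 m = 19.75 km

19.75 km


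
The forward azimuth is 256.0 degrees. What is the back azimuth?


back azimuth = (256.0 + 180) mod 360 = 76.0 degrees

76.0 degrees


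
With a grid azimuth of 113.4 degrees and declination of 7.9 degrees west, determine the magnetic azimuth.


magnetic azimuth = grid azimuth - declination (east +ve)
mag_az = 113.4 - -7.9 = 121.3 degrees

121.3 degrees


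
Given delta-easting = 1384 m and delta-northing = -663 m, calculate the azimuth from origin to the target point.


az = atan2(1384, -663) = 115.6 deg
adjusted to 0-360: 115.6 degrees

115.6 degrees


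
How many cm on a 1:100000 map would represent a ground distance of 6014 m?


map_cm = 6014 * 100 / 100000 = 6.014 cm ≈ 6.01 cm

6.01 cm


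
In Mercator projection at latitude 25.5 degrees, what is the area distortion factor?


area_distortion = 1/cos^2(25.5) = 1.228

1.228


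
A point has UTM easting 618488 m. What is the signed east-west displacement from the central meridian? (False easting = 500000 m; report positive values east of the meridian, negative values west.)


displacement = 618488 - 500000 = 118488 m

118488 m


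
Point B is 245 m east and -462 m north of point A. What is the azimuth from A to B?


az = atan2(245, -462) = 152.1 deg
adjusted to 0-360: 152.1 degrees

152.1 degrees


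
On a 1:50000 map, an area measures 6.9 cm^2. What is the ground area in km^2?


ground_area = 6.9 * (50000/100)^2 = 1725000.0 m^2 = 1.725 km^2

1.725 km^2


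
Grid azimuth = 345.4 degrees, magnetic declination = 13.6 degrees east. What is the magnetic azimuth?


magnetic azimuth = grid azimuth - declination (east +ve)
mag_az = 345.4 - 13.6 = 331.8 degrees

331.8 degrees


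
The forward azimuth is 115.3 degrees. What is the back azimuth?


back azimuth = (115.3 + 180) mod 360 = 295.3 degrees

295.3 degrees


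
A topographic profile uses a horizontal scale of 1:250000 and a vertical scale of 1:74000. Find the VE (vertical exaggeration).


VE = horizontal_scale / vertical_scale = 250000 / 74000 ≈ 3.4

3.4x


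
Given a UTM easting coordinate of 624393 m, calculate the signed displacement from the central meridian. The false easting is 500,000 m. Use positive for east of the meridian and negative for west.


displacement = 624393 - 500000 = 124393 m

124393 m


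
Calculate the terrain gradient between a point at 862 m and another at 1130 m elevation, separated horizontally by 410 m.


gradient = (1130 - 862) / 410 = 268 / 410 = 0.6537

0.6537


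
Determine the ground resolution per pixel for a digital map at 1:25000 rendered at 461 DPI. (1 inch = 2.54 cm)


pixel_cm = 2.54 / 461 ≈ 0.00551 cm
ground = pixel_cm * 25000 / 100 = 2.54 * 25000 / (461 * 100) = 63500 / 46100 ≈ 1.38 m

1.38 m


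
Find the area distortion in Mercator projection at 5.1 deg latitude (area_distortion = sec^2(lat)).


area_distortion = 1/cos^2(5.1) = 1.008

1.008


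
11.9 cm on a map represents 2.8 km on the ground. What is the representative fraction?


ground = 2.8 km = 280000 cm; RF denominator = ground / map = 280000 / 11.9 ≈ 23529; RF = 1:23529

1:23529


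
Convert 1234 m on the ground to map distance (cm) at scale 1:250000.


map_cm = 1234 * 100 / 250000 = 0.4936 cm ≈ 0.49 cm

0.49 cm


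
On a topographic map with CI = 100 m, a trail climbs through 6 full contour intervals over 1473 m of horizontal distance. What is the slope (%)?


elevation change = 6 * 100 = 600 m
slope = 600 / 1473 * 100 = 40.7%

40.7%


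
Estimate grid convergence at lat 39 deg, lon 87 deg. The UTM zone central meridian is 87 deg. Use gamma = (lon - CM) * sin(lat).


gamma = (87 - 87) * sin(39) = 0 * 0.62932 = 0.0 degrees

0.0 degrees


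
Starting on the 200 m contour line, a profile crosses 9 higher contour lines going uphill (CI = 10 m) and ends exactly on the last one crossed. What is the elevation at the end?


elevation = 200 + 9 * 10 = 290 m

290 m


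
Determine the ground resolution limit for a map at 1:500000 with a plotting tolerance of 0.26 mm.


ground = 0.26 mm * 500000 / 1000 = 130.0 m

130.0 m


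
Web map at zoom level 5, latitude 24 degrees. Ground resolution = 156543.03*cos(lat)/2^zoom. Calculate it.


res = 156543.03 * cos(24) / 2^5 = 156543.03 * 0.91354546 / 32 = 4469.04 m/pixel

4469.04 m/pixel


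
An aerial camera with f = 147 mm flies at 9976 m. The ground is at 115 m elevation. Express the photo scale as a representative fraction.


scale = f / (H - h) = 147 mm / 9861 m = 147 / 9861000 = 1:67082

1:67082


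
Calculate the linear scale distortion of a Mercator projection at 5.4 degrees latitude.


SF = 1 / cos(5.4) = 1 / 0.995562 = 1.004

1.004


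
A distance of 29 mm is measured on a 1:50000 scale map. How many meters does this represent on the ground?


ground = 29 mm * 50000 / 1000 = 1450.0 m

1450.0 m


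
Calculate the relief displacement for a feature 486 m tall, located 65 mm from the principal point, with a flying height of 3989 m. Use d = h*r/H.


d = h * r / H = 486 * 65 / 3989 = 7.92 mm

7.92 mm


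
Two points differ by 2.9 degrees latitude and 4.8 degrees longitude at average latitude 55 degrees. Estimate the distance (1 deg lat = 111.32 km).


dlat_km = 2.9 * 111.32 = 322.828
dlon_km = 4.8 * 111.32 * cos(55) ≈ 306.483
dist = sqrt(322.828^2 + 306.483^2) ≈ 445.1 km

445.1 km


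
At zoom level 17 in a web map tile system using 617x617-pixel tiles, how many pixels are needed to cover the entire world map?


tiles per axis = 2^17 = 131072
total tiles = 131072^2 = 17179869184
pixels per axis = 131072 * 617 = 80871424
total pixels = 80871424^2 = 6540187219787776

6540187219787776 pixels


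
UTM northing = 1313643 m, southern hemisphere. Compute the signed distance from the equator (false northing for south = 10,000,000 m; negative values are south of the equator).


For southern: actual = 1313643 - 10000000 = -8686357 m

-8686357 m


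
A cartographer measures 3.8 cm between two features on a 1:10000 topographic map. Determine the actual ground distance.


ground = 3.8 cm * 10000 / 100 = 380.0 m

380.0 m


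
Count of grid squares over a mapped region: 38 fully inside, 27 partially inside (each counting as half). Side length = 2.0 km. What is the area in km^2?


effective squares = 38 + 27 * 0.5 = 51.5
area = 51.5 * 4.0 = 206.0 km^2

206.0 km^2


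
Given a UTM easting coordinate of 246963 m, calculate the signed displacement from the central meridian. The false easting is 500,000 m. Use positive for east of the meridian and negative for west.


displacement = 246963 - 500000 = -253037 m

-253037 m


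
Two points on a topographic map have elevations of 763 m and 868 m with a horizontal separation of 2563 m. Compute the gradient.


gradient = (868 - 763) / 2563 = 105 / 2563 = 0.041

0.041


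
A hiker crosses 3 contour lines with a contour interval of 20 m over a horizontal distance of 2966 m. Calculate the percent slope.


elevation change = 3 * 20 = 60 m
slope = 60 / 2966 * 100 = 2.0%

2.0%


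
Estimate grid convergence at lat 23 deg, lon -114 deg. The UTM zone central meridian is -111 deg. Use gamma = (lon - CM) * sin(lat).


gamma = (-114 - -111) * sin(23) = -3 * 0.390731 = -1.172 degrees

-1.172 degrees


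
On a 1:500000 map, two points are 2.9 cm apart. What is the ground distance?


ground = 2.9 cm * 500000 / 100 = 14500.0 m = 14.5 km

14.5 km


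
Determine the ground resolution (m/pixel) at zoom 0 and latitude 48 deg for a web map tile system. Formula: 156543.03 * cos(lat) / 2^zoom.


res = 156543.03 * cos(48) / 2^0 = 156543.03 * 0.66913061 / 1 = 104747.73 m/pixel

104747.73 m/pixel


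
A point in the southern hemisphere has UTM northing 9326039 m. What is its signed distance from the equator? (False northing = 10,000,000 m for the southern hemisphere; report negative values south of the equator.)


For southern: actual = 9326039 - 10000000 = -673961 m

-673961 m


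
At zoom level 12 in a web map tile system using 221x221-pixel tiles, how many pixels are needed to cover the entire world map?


tiles per axis = 2^12 = 4096
total tiles = 4096^2 = 16777216
pixels per axis = 4096 * 221 = 905216
total pixels = 905216^2 = 819416006656

819416006656 pixels


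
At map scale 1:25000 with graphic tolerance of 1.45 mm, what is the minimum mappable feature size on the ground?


ground = 1.45 mm * 25000 / 1000 = 36.25 m

36.25 m


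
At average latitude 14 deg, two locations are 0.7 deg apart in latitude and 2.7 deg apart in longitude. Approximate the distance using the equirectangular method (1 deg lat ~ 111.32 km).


dlat_km = 0.7 * 111.32 = 77.924
dlon_km = 2.7 * 111.32 * cos(14) ≈ 291.636
dist = sqrt(77.924^2 + 291.636^2) ≈ 301.9 km

301.9 km


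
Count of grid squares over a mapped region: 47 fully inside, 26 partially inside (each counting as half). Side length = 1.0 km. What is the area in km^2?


effective squares = 47 + 26 * 0.5 = 60.0
area = 60.0 * 1.0 = 60.0 km^2

60.0 km^2


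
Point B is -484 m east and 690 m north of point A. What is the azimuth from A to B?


az = atan2(-484, 690) = -35.0 deg
adjusted to 0-360: 325.0 degrees

325.0 degrees


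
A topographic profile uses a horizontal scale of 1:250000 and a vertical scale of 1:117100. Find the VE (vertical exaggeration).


VE = horizontal_scale / vertical_scale = 250000 / 117100 ≈ 2.1

2.1x


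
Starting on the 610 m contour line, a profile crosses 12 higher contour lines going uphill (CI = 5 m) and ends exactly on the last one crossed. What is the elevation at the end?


elevation = 610 + 12 * 5 = 670 m

670 m


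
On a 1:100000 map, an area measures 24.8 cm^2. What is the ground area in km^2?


ground_area = 24.8 * (100000/100)^2 = 24800000.0 m^2 = 24.8 km^2

24.8 km^2


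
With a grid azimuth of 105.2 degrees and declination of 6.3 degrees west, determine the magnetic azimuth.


magnetic azimuth = grid azimuth - declination (east +ve)
mag_az = 105.2 - -6.3 = 111.5 degrees

111.5 degrees


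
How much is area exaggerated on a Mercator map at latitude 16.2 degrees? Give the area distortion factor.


area_distortion = 1/cos^2(16.2) = 1.084

1.084


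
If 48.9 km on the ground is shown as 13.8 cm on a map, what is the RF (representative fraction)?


ground = 48.9 km = 4890000 cm; RF denominator = ground / map = 4890000 / 13.8 ≈ 354348; RF = 1:354348

1:354348


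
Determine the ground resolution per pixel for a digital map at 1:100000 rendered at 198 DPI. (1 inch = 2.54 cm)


pixel_cm = 2.54 / 198 ≈ 0.012828 cm
ground = pixel_cm * 100000 / 100 = 2.54 * 100000 / (198 * 100) = 254000 / 19800 ≈ 12.83 m

12.83 m


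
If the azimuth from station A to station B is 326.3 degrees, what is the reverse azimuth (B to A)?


back azimuth = (326.3 + 180) mod 360 = 146.3 degrees

146.3 degrees


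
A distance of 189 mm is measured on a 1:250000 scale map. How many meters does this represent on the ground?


ground = 189 mm * 250000 / 1000 = 47250.0 m

47250.0 m


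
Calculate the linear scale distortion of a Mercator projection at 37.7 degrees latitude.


SF = 1 / cos(37.7) = 1 / 0.791224 = 1.264

1.264


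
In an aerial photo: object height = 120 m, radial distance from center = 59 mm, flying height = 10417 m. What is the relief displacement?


d = h * r / H = 120 * 59 / 10417 = 0.68 mm

0.68 mm


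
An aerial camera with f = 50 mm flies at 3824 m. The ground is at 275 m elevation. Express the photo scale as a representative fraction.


scale = f / (H - h) = 50 mm / 3549 m = 50 / 3549000 = 1:70980

1:70980


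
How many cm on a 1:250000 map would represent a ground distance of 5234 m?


map_cm = 5234 * 100 / 250000 = 2.0936 cm ≈ 2.09 cm

2.09 cm


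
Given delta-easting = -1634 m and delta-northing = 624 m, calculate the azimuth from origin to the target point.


az = atan2(-1634, 624) = -69.1 deg
adjusted to 0-360: 290.9 degrees

290.9 degrees


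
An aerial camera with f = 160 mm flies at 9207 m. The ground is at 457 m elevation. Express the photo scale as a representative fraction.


scale = f / (H - h) = 160 mm / 8750 m = 160 / 8750000 = 1:54688

1:54688


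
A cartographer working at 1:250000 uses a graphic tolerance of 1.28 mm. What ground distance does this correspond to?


ground = 1.28 mm * 250000 / 1000 = 320.0 m

320.0 m


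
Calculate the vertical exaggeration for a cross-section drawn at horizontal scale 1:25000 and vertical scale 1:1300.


VE = horizontal_scale / vertical_scale = 25000 / 1300 ≈ 19.2

19.2x


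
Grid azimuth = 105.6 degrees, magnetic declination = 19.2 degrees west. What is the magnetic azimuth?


magnetic azimuth = grid azimuth - declination (east +ve)
mag_az = 105.6 - -19.2 = 124.8 degrees

124.8 degrees


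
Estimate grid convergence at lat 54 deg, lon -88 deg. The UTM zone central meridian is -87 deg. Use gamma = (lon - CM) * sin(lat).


gamma = (-88 - -87) * sin(54) = -1 * 0.809017 = -0.809 degrees

-0.809 degrees


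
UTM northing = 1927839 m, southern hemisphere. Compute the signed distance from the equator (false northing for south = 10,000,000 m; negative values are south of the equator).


For southern: actual = 1927839 - 10000000 = -8072161 m

-8072161 m


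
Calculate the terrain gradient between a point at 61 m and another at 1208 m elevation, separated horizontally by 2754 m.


gradient = (1208 - 61) / 2754 = 1147 / 2754 = 0.4165

0.4165


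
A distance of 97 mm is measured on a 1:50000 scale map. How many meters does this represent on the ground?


ground = 97 mm * 50000 / 1000 = 4850.0 m

4850.0 m


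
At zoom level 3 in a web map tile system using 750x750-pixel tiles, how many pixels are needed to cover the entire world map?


tiles per axis = 2^3 = 8
total tiles = 8^2 = 64
pixels per axis = 8 * 750 = 6000
total pixels = 6000^2 = 36000000

36000000 pixels


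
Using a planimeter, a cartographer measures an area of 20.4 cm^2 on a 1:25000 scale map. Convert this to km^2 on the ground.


ground_area = 20.4 * (25000/100)^2 = 1275000.0 m^2 = 1.275 km^2

1.275 km^2


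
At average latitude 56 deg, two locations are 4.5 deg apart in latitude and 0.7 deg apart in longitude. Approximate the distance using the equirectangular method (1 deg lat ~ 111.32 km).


dlat_km = 4.5 * 111.32 = 500.94
dlon_km = 0.7 * 111.32 * cos(56) ≈ 43.575
dist = sqrt(500.94^2 + 43.575^2) ≈ 502.8 km

502.8 km


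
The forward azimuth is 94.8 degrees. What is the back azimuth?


back azimuth = (94.8 + 180) mod 360 = 274.8 degrees

274.8 degrees


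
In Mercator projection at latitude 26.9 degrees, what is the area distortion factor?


area_distortion = 1/cos^2(26.9) = 1.257

1.257


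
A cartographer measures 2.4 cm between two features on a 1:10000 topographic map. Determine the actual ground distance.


ground = 2.4 cm * 10000 / 100 = 240.0 m

240.0 m


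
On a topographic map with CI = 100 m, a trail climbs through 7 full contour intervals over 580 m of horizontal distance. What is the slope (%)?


elevation change = 7 * 100 = 700 m
slope = 700 / 580 * 100 = 120.7%

120.7%


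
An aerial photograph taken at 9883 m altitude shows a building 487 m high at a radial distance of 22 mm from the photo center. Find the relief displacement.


d = h * r / H = 487 * 22 / 9883 = 1.08 mm

1.08 mm


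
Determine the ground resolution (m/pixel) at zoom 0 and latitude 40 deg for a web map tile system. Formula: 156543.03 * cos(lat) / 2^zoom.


res = 156543.03 * cos(40) / 2^0 = 156543.03 * 0.76604444 / 1 = 119918.92 m/pixel

119918.92 m/pixel


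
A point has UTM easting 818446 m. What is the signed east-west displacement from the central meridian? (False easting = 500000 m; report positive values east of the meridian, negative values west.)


displacement = 818446 - 500000 = 318446 m

318446 m


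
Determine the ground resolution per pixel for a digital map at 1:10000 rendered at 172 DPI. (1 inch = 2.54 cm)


pixel_cm = 2.54 / 172 ≈ 0.014767 cm
ground = pixel_cm * 10000 / 100 = 2.54 * 10000 / (172 * 100) = 25400 / 17200 ≈ 1.48 m

1.48 m


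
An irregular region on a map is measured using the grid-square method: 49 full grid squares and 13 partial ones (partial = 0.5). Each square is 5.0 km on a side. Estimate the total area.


effective squares = 49 + 13 * 0.5 = 55.5
area = 55.5 * 25.0 = 1387.5 km^2

1387.5 km^2


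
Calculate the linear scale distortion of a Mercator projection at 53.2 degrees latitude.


SF = 1 / cos(53.2) = 1 / 0.599024 = 1.669

1.669


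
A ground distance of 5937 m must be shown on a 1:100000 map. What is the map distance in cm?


map_cm = 5937 * 100 / 100000 = 5.937 cm ≈ 5.94 cm

5.94 cm


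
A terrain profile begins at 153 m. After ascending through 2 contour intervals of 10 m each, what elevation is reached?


elevation = 153 + 2 * 10 = 173 m

173 m


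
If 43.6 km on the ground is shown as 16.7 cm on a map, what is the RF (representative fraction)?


ground = 43.6 km = 4360000 cm; RF denominator = ground / map = 4360000 / 16.7 ≈ 261078; RF = 1:261078

1:261078


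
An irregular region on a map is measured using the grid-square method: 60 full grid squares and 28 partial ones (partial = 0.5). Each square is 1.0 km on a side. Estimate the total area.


effective squares = 60 + 28 * 0.5 = 74.0
area = 74.0 * 1.0 = 74.0 km^2

74.0 km^2


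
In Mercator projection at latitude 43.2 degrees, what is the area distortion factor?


area_distortion = 1/cos^2(43.2) = 1.882

1.882


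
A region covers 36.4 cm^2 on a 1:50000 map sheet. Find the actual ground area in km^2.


ground_area = 36.4 * (50000/100)^2 = 9100000.0 m^2 = 9.1 km^2

9.1 km^2


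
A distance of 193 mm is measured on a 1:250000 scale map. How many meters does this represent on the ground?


ground = 193 mm * 250000 / 1000 = 48250.0 m

48250.0 m


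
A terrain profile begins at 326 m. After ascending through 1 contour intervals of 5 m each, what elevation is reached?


elevation = 326 + 1 * 5 = 331 m

331 m


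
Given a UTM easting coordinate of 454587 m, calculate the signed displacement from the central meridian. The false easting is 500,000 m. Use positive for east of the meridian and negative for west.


displacement = 454587 - 500000 = -45413 m

-45413 m


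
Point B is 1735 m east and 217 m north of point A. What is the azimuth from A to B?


az = atan2(1735, 217) = 82.9 deg
adjusted to 0-360: 82.9 degrees

82.9 degrees


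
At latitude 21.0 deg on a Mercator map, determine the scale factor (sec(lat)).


SF = 1 / cos(21.0) = 1 / 0.93358 = 1.071

1.071


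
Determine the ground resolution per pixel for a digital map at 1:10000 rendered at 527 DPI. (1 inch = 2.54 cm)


pixel_cm = 2.54 / 527 ≈ 0.00482 cm
ground = pixel_cm * 10000 / 100 = 2.54 * 10000 / (527 * 100) = 25400 / 52700 ≈ 0.48 m

0.48 m


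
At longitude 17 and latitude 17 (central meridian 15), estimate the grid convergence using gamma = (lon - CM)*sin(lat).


gamma = (17 - 15) * sin(17) = 2 * 0.292372 = 0.585 degrees

0.585 degrees


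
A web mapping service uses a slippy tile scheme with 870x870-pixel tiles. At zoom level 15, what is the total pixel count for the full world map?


tiles per axis = 2^15 = 32768
total tiles = 32768^2 = 1073741824
pixels per axis = 32768 * 870 = 28508160
total pixels = 28508160^2 = 812715186585600

812715186585600 pixels


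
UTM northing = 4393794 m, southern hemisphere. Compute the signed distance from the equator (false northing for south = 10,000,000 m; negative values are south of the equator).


For southern: actual = 4393794 - 10000000 = -5606206 m

-5606206 m


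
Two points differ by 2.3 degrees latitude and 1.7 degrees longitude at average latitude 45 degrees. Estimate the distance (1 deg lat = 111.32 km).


dlat_km = 2.3 * 111.32 = 256.036
dlon_km = 1.7 * 111.32 * cos(45) ≈ 133.816
dist = sqrt(256.036^2 + 133.816^2) ≈ 288.9 km

288.9 km


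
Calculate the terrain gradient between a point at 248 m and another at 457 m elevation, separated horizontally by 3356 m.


gradient = (457 - 248) / 3356 = 209 / 3356 = 0.0623

0.0623


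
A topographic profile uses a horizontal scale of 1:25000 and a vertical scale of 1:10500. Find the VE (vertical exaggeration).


VE = horizontal_scale / vertical_scale = 25000 / 10500 ≈ 2.4

2.4x


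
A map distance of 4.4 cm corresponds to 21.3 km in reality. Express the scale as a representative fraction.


ground = 21.3 km = 2130000 cm; RF denominator = ground / map = 2130000 / 4.4 ≈ 484091; RF = 1:484091

1:484091


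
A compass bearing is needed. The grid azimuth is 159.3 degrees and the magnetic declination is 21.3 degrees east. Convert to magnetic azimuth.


magnetic azimuth = grid azimuth - declination (east +ve)
mag_az = 159.3 - 21.3 = 138.0 degrees

138.0 degrees


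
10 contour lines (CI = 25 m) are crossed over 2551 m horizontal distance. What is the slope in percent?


elevation change = 10 * 25 = 250 m
slope = 250 / 2551 * 100 = 9.8%

9.8%


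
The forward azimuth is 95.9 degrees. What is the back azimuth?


back azimuth = (95.9 + 180) mod 360 = 275.9 degrees

275.9 degrees


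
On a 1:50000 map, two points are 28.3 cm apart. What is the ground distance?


ground = 28.3 cm * 50000 / 100 = 14150.0 m = 14.15 km

14.15 km


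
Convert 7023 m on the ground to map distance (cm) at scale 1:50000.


map_cm = 7023 * 100 / 50000 = 14.046 cm ≈ 14.05 cm

14.05 cm


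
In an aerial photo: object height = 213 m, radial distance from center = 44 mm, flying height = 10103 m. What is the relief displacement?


d = h * r / H = 213 * 44 / 10103 = 0.93 mm

0.93 mm


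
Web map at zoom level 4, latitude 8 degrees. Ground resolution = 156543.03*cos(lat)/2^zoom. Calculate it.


res = 156543.03 * cos(8) / 2^4 = 156543.03 * 0.99026807 / 16 = 9688.72 m/pixel

9688.72 m/pixel


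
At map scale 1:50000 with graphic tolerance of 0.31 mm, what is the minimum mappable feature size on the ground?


ground = 0.31 mm * 50000 / 1000 = 15.5 m

15.5 m


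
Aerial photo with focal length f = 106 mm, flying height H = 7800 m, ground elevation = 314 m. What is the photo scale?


scale = f / (H - h) = 106 mm / 7486 m = 106 / 7486000 = 1:70623

1:70623


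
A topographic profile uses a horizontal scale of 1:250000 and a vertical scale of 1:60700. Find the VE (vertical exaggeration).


VE = horizontal_scale / vertical_scale = 250000 / 60700 ≈ 4.1

4.1x


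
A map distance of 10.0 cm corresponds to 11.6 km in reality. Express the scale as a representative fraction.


ground = 11.6 km = 1160000 cm; RF denominator = ground / map = 1160000 / 10.0 = 116000; RF = 1:116000

1:116000


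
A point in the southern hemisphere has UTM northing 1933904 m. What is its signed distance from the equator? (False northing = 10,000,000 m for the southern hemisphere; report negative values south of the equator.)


For southern: actual = 1933904 - 10000000 = -8066096 m

-8066096 m


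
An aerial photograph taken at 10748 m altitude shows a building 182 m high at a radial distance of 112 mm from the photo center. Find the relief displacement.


d = h * r / H = 182 * 112 / 10748 = 1.9 mm

1.9 mm


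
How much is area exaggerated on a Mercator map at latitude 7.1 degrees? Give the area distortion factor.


area_distortion = 1/cos^2(7.1) = 1.016

1.016


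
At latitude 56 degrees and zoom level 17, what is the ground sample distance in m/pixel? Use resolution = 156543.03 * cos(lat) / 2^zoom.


res = 156543.03 * cos(56) / 2^17 = 156543.03 * 0.5591929 / 131072 = 0.67 m/pixel

0.67 m/pixel


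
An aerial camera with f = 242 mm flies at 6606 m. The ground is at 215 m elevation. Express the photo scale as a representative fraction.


scale = f / (H - h) = 242 mm / 6391 m = 242 / 6391000 = 1:26409

1:26409


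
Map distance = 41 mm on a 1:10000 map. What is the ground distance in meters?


ground = 41 mm * 10000 / 1000 = 410.0 m

410.0 m


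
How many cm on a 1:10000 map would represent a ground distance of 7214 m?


map_cm = 7214 * 100 / 10000 = 72.14 cm

72.14 cm


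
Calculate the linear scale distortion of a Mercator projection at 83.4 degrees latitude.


SF = 1 / cos(83.4) = 1 / 0.114937 = 8.7

8.7


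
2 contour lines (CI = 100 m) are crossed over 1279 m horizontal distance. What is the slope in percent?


elevation change = 2 * 100 = 200 m
slope = 200 / 1279 * 100 = 15.6%

15.6%


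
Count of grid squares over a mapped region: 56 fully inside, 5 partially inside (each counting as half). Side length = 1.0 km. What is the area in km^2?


effective squares = 56 + 5 * 0.5 = 58.5
area = 58.5 * 1.0 = 58.5 km^2

58.5 km^2


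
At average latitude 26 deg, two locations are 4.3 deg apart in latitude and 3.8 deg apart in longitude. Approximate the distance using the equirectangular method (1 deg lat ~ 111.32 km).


dlat_km = 4.3 * 111.32 = 478.676
dlon_km = 3.8 * 111.32 * cos(26) ≈ 380.204
dist = sqrt(478.676^2 + 380.204^2) ≈ 611.3 km

611.3 km


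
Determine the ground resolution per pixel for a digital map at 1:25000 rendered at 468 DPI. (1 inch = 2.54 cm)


pixel_cm = 2.54 / 468 ≈ 0.005427 cm
ground = pixel_cm * 25000 / 100 = 2.54 * 25000 / (468 * 100) = 63500 / 46800 ≈ 1.36 m

1.36 m


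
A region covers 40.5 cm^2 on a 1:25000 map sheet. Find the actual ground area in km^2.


ground_area = 40.5 * (25000/100)^2 = 2531250.0 m^2 = 2.53125 km^2 ≈ 2.531 km^2

2.531 km^2


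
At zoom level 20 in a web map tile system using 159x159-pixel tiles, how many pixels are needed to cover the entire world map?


tiles per axis = 2^20 = 1048576
total tiles = 1048576^2 = 1099511627776
pixels per axis = 1048576 * 159 = 166723584
total pixels = 166723584^2 = 27796753461805056

27796753461805056 pixels


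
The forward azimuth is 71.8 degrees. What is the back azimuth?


back azimuth = (71.8 + 180) mod 360 = 251.8 degrees

251.8 degrees


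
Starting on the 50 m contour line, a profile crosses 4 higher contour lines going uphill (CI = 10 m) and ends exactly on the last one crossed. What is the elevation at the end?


elevation = 50 + 4 * 10 = 90 m

90 m


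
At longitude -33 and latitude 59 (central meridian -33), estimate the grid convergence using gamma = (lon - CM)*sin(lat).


gamma = (-33 - -33) * sin(59) = 0 * 0.857167 = 0.0 degrees

0.0 degrees


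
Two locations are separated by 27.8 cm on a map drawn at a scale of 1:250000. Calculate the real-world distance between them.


ground = 27.8 cm * 250000 / 100 = 69500.0 m = 69.5 km

69.5 km


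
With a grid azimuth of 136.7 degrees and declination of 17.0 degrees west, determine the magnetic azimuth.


magnetic azimuth = grid azimuth - declination (east +ve)
mag_az = 136.7 - -17.0 = 153.7 degrees

153.7 degrees


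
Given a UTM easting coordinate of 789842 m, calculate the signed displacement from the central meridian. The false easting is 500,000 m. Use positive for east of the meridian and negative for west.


displacement = 789842 - 500000 = 289842 m

289842 m


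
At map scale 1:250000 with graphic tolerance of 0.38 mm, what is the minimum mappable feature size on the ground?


ground = 0.38 mm * 250000 / 1000 = 95.0 m

95.0 m


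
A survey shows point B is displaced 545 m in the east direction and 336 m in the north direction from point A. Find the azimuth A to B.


az = atan2(545, 336) = 58.3 deg
adjusted to 0-360: 58.3 degrees

58.3 degrees


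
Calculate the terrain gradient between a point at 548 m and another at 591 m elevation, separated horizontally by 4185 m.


gradient = (591 - 548) / 4185 = 43 / 4185 = 0.0103

0.0103


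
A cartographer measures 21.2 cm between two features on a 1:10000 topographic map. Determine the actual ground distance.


ground = 21.2 cm * 10000 / 100 = 2120.0 m = 2.12 km

2.12 km


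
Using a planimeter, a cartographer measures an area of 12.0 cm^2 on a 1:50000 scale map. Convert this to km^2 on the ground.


ground_area = 12.0 * (50000/100)^2 = 3000000.0 m^2 = 3.0 km^2

3.0 km^2


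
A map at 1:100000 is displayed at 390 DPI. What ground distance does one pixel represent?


pixel_cm = 2.54 / 390 ≈ 0.006513 cm
ground = pixel_cm * 100000 / 100 = 2.54 * 100000 / (390 * 100) = 254000 / 39000 ≈ 6.51 m

6.51 m


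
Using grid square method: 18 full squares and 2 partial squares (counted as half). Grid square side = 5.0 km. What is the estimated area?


effective squares = 18 + 2 * 0.5 = 19.0
area = 19.0 * 25.0 = 475.0 km^2

475.0 km^2


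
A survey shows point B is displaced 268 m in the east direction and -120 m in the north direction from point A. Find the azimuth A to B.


az = atan2(268, -120) = 114.1 deg
adjusted to 0-360: 114.1 degrees

114.1 degrees


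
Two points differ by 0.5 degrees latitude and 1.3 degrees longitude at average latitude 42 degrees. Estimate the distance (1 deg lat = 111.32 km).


dlat_km = 0.5 * 111.32 = 55.66
dlon_km = 1.3 * 111.32 * cos(42) ≈ 107.545
dist = sqrt(55.66^2 + 107.545^2) ≈ 121.1 km

121.1 km


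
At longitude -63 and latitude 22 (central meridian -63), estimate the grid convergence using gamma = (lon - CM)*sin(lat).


gamma = (-63 - -63) * sin(22) = 0 * 0.374607 = 0.0 degrees

0.0 degrees


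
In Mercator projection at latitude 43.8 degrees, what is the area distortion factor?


area_distortion = 1/cos^2(43.8) = 1.92

1.92


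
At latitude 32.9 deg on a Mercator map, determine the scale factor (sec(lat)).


SF = 1 / cos(32.9) = 1 / 0.83962 = 1.191

1.191


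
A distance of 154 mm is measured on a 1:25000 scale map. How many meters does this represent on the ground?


ground = 154 mm * 25000 / 1000 = 3850.0 m

3850.0 m


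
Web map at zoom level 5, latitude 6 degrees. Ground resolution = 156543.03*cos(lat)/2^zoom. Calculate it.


res = 156543.03 * cos(6) / 2^5 = 156543.03 * 0.9945219 / 32 = 4865.17 m/pixel

4865.17 m/pixel


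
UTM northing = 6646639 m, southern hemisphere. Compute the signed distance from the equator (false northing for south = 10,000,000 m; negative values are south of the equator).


For southern: actual = 6646639 - 10000000 = -3353361 m

-3353361 m


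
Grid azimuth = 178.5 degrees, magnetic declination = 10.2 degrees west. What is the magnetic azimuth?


magnetic azimuth = grid azimuth - declination (east +ve)
mag_az = 178.5 - -10.2 = 188.7 degrees

188.7 degrees


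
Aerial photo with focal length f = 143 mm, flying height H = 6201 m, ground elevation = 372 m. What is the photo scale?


scale = f / (H - h) = 143 mm / 5829 m = 143 / 5829000 = 1:40762

1:40762


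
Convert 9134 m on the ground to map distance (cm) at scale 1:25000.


map_cm = 9134 * 100 / 25000 = 36.536 cm ≈ 36.54 cm

36.54 cm


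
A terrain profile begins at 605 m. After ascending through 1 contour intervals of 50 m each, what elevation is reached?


elevation = 605 + 1 * 50 = 655 m

655 m


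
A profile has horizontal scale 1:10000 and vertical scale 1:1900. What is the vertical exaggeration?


VE = horizontal_scale / vertical_scale = 10000 / 1900 ≈ 5.3

5.3x


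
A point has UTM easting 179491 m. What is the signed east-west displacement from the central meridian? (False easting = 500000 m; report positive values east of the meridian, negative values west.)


displacement = 179491 - 500000 = -320509 m

-320509 m


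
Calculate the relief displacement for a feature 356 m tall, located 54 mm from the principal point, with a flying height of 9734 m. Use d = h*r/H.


d = h * r / H = 356 * 54 / 9734 = 1.97 mm

1.97 mm


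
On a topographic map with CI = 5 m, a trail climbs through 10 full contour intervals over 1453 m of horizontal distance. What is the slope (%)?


elevation change = 10 * 5 = 50 m
slope = 50 / 1453 * 100 = 3.4%

3.4%


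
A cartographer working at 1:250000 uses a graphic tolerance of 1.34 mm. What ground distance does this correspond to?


ground = 1.34 mm * 250000 / 1000 = 335.0 m

335.0 m


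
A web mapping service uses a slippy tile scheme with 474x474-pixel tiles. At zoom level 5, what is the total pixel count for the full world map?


tiles per axis = 2^5 = 32
total tiles = 32^2 = 1024
pixels per axis = 32 * 474 = 15168
total pixels = 15168^2 = 230068224

230068224 pixels


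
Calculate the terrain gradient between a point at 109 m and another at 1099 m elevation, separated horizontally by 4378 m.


gradient = (1099 - 109) / 4378 = 990 / 4378 = 0.2261

0.2261


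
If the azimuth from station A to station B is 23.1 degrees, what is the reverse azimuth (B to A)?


back azimuth = (23.1 + 180) mod 360 = 203.1 degrees

203.1 degrees


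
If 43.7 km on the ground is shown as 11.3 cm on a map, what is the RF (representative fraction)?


ground = 43.7 km = 4370000 cm; RF denominator = ground / map = 4370000 / 11.3 ≈ 386726; RF = 1:386726

1:386726


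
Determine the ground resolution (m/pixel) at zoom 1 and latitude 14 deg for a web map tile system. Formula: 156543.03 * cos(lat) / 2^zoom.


res = 156543.03 * cos(14) / 2^1 = 156543.03 * 0.97029573 / 2 = 75946.52 m/pixel

75946.52 m/pixel


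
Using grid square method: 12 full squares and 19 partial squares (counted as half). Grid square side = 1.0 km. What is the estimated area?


effective squares = 12 + 19 * 0.5 = 21.5
area = 21.5 * 1.0 = 21.5 km^2

21.5 km^2


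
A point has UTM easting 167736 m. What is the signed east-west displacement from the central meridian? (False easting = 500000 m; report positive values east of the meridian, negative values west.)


displacement = 167736 - 500000 = -332264 m

-332264 m


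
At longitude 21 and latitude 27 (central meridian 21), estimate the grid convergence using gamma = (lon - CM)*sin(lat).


gamma = (21 - 21) * sin(27) = 0 * 0.45399 = 0.0 degrees

0.0 degrees


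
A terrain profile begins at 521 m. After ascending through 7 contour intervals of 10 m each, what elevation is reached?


elevation = 521 + 7 * 10 = 591 m

591 m


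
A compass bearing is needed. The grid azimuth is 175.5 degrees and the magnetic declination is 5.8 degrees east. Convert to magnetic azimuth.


magnetic azimuth = grid azimuth - declination (east +ve)
mag_az = 175.5 - 5.8 = 169.7 degrees

169.7 degrees


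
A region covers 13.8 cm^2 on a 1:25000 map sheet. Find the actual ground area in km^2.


ground_area = 13.8 * (25000/100)^2 = 862500.0 m^2 = 0.8625 km^2 ≈ 0.863 km^2

0.863 km^2


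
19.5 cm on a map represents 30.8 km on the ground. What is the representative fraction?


ground = 30.8 km = 3080000 cm; RF denominator = ground / map = 3080000 / 19.5 ≈ 157949; RF = 1:157949

1:157949


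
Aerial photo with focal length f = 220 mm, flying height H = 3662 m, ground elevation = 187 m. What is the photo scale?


scale = f / (H - h) = 220 mm / 3475 m = 220 / 3475000 = 1:15795

1:15795


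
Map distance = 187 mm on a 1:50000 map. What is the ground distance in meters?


ground = 187 mm * 50000 / 1000 = 9350.0 m

9350.0 m


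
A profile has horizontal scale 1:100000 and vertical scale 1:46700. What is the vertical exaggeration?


VE = horizontal_scale / vertical_scale = 100000 / 46700 ≈ 2.1

2.1x


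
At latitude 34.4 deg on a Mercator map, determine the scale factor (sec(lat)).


SF = 1 / cos(34.4) = 1 / 0.825113 = 1.212

1.212


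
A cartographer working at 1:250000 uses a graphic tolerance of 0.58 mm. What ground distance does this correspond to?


ground = 0.58 mm * 250000 / 1000 = 145.0 m

145.0 m


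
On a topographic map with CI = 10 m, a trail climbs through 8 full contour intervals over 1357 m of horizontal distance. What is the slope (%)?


elevation change = 8 * 10 = 80 m
slope = 80 / 1357 * 100 = 5.9%

5.9%


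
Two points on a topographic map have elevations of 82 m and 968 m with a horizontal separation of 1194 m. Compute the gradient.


gradient = (968 - 82) / 1194 = 886 / 1194 = 0.742

0.742


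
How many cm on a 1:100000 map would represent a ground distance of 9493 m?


map_cm = 9493 * 100 / 100000 = 9.493 cm ≈ 9.49 cm

9.49 cm


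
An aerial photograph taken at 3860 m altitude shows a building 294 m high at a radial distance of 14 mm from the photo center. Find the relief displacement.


d = h * r / H = 294 * 14 / 3860 = 1.07 mm

1.07 mm


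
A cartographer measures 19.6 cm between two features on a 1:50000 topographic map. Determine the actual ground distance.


ground = 19.6 cm * 50000 / 100 = 9800.0 m = 9.8 km

9.8 km


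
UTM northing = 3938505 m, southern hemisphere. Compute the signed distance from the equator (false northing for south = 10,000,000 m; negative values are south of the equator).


For southern: actual = 3938505 - 10000000 = -6061495 m

-6061495 m


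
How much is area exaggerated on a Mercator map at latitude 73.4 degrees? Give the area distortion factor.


area_distortion = 1/cos^2(73.4) = 12.252

12.252


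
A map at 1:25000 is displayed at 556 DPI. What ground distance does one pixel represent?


pixel_cm = 2.54 / 556 ≈ 0.004568 cm
ground = pixel_cm * 25000 / 100 = 2.54 * 25000 / (556 * 100) = 63500 / 55600 ≈ 1.14 m

1.14 m


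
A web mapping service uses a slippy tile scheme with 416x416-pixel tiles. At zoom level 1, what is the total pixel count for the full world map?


tiles per axis = 2^1 = 2
total tiles = 2^2 = 4
pixels per axis = 2 * 416 = 832
total pixels = 832^2 = 692224

692224 pixels


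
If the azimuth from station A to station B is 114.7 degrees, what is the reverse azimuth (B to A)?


back azimuth = (114.7 + 180) mod 360 = 294.7 degrees

294.7 degrees


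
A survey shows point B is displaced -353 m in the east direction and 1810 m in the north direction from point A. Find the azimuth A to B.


az = atan2(-353, 1810) = -11.0 deg
adjusted to 0-360: 349.0 degrees

349.0 degrees


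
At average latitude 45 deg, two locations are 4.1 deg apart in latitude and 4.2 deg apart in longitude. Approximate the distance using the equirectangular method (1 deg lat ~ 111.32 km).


dlat_km = 4.1 * 111.32 = 456.412
dlon_km = 4.2 * 111.32 * cos(45) ≈ 330.604
dist = sqrt(456.412^2 + 330.604^2) ≈ 563.6 km

563.6 km


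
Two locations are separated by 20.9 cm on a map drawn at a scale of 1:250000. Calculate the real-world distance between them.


ground = 20.9 cm * 250000 / 100 = 52250.0 m = 52.25 km

52.25 km


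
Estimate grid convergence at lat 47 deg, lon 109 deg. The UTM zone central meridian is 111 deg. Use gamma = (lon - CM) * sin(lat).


gamma = (109 - 111) * sin(47) = -2 * 0.731354 = -1.463 degrees

-1.463 degrees
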